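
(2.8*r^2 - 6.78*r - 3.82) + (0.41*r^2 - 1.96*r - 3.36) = 3.21*r^2 - 8.74*r - 7.18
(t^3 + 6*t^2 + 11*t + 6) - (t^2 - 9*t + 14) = t^3 + 5*t^2 + 20*t - 8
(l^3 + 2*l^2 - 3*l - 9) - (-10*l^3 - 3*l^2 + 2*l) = 11*l^3 + 5*l^2 - 5*l - 9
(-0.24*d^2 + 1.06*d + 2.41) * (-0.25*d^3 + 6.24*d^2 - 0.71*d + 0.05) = 0.06*d^5 - 1.7626*d^4 + 6.1823*d^3 + 14.2738*d^2 - 1.6581*d + 0.1205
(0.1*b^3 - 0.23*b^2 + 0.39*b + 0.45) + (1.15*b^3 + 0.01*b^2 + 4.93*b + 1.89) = 1.25*b^3 - 0.22*b^2 + 5.32*b + 2.34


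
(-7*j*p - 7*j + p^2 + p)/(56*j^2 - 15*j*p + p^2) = (p + 1)/(-8*j + p)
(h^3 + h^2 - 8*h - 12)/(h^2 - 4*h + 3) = (h^2 + 4*h + 4)/(h - 1)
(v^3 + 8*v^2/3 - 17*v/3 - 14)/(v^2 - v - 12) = (3*v^2 - v - 14)/(3*(v - 4))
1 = 1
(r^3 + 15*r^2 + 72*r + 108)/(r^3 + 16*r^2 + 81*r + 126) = (r + 6)/(r + 7)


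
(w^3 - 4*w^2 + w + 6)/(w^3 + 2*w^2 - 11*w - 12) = (w - 2)/(w + 4)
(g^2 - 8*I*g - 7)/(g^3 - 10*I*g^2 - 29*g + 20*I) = (g - 7*I)/(g^2 - 9*I*g - 20)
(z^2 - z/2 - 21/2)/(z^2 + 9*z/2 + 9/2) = (2*z - 7)/(2*z + 3)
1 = 1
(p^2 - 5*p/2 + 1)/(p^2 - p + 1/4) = 2*(p - 2)/(2*p - 1)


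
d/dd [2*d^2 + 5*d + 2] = 4*d + 5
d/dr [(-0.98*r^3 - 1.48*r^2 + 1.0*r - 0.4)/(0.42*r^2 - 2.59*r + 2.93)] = (-0.4116*r^4 + 5.0764*r^3 - 5.201*r^2 - 8.3368*r + 1.894)/(0.1764*r^4 - 2.1756*r^3 + 9.1693*r^2 - 15.1774*r + 8.5849)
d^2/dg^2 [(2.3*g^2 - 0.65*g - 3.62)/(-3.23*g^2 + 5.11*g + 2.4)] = (-62.36161*g^3 + 119.624988*g^2 - 328.262316*g + 202.736884)/(33.698267*g^6 - 159.936357*g^5 + 177.909369*g^4 + 104.243489*g^3 - 132.19272*g^2 - 88.3008*g - 13.824)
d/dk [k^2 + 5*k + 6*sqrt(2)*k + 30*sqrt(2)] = 2*k + 5 + 6*sqrt(2)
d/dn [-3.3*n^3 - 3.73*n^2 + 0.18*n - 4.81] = -9.9*n^2 - 7.46*n + 0.18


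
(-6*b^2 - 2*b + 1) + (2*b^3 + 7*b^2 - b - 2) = 2*b^3 + b^2 - 3*b - 1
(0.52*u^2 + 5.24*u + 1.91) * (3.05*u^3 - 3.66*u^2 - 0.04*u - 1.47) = 1.586*u^5 + 14.0788*u^4 - 13.3737*u^3 - 7.9646*u^2 - 7.7792*u - 2.8077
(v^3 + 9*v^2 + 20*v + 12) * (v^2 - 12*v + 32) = v^5 - 3*v^4 - 56*v^3 + 60*v^2 + 496*v + 384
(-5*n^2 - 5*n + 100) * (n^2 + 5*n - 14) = -5*n^4 - 30*n^3 + 145*n^2 + 570*n - 1400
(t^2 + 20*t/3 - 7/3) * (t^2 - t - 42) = t^4 + 17*t^3/3 - 51*t^2 - 833*t/3 + 98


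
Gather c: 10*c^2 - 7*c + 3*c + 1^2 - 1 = 10*c^2 - 4*c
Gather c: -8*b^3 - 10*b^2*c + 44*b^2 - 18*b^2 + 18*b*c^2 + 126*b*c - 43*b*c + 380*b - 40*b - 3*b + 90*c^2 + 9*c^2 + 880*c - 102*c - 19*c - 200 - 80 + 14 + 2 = -8*b^3 + 26*b^2 + 337*b + c^2*(18*b + 99) + c*(-10*b^2 + 83*b + 759) - 264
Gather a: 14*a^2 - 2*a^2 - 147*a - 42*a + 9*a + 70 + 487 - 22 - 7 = 12*a^2 - 180*a + 528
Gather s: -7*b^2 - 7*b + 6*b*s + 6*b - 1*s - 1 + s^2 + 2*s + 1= -7*b^2 - b + s^2 + s*(6*b + 1)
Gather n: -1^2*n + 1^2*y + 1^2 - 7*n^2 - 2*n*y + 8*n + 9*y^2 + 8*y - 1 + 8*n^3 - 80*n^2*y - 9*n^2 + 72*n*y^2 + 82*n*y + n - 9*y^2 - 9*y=8*n^3 + n^2*(-80*y - 16) + n*(72*y^2 + 80*y + 8)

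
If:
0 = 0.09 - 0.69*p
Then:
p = 0.13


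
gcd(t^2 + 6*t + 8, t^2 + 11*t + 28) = t + 4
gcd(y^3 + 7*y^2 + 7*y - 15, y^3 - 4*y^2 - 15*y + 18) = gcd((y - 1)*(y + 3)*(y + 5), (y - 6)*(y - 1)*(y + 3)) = y^2 + 2*y - 3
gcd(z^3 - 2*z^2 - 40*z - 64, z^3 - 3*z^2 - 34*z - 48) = z^2 - 6*z - 16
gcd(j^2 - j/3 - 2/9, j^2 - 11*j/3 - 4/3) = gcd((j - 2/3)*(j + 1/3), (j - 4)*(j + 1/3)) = j + 1/3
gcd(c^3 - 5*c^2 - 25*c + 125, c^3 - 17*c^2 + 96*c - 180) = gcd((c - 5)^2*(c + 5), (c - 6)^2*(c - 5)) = c - 5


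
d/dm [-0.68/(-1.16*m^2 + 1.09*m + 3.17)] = (0.7412 - 1.5776*m)/(-1.16*m^2 + 1.09*m + 3.17)^2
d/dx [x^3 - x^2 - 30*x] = 3*x^2 - 2*x - 30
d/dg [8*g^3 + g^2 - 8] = 2*g*(12*g + 1)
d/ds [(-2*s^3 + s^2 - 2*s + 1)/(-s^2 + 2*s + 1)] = 2*(s^4 - 4*s^3 - 3*s^2 + 2*s - 2)/(s^4 - 4*s^3 + 2*s^2 + 4*s + 1)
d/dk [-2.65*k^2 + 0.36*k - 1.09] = 0.36 - 5.3*k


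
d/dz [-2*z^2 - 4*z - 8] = -4*z - 4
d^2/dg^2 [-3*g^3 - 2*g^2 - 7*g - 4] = -18*g - 4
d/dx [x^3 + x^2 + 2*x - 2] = 3*x^2 + 2*x + 2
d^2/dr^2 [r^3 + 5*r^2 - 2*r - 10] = 6*r + 10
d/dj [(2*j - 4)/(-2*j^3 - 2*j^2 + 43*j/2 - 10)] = 8*(4*j^3 - 10*j^2 - 8*j + 33)/(16*j^6 + 32*j^5 - 328*j^4 - 184*j^3 + 2009*j^2 - 1720*j + 400)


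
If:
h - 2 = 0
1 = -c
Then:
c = -1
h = 2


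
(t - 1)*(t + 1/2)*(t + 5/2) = t^3 + 2*t^2 - 7*t/4 - 5/4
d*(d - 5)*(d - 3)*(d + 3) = d^4 - 5*d^3 - 9*d^2 + 45*d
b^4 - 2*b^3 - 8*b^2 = b^2*(b - 4)*(b + 2)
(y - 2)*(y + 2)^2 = y^3 + 2*y^2 - 4*y - 8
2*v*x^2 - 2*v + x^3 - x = (2*v + x)*(x - 1)*(x + 1)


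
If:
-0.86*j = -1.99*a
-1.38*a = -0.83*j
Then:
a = 0.00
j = 0.00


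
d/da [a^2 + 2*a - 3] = 2*a + 2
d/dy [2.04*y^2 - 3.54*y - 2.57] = 4.08*y - 3.54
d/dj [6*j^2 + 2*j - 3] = 12*j + 2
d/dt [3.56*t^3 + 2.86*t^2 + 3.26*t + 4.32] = 10.68*t^2 + 5.72*t + 3.26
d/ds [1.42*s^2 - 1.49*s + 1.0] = 2.84*s - 1.49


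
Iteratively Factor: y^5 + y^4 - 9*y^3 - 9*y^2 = (y + 1)*(y^4 - 9*y^2) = (y - 3)*(y + 1)*(y^3 + 3*y^2) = (y - 3)*(y + 1)*(y + 3)*(y^2) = y*(y - 3)*(y + 1)*(y + 3)*(y)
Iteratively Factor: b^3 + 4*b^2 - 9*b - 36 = (b - 3)*(b^2 + 7*b + 12) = (b - 3)*(b + 3)*(b + 4)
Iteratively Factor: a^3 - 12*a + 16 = (a - 2)*(a^2 + 2*a - 8) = (a - 2)^2*(a + 4)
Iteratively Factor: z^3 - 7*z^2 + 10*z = (z - 5)*(z^2 - 2*z) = (z - 5)*(z - 2)*(z)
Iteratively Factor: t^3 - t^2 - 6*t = (t)*(t^2 - t - 6) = t*(t - 3)*(t + 2)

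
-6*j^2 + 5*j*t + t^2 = (-j + t)*(6*j + t)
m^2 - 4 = (m - 2)*(m + 2)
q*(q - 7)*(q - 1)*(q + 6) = q^4 - 2*q^3 - 41*q^2 + 42*q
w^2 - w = w*(w - 1)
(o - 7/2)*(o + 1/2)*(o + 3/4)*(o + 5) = o^4 + 11*o^3/4 - 61*o^2/4 - 341*o/16 - 105/16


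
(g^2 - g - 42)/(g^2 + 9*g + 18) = (g - 7)/(g + 3)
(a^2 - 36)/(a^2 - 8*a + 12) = (a + 6)/(a - 2)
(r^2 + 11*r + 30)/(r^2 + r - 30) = (r + 5)/(r - 5)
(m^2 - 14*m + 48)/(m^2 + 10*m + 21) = (m^2 - 14*m + 48)/(m^2 + 10*m + 21)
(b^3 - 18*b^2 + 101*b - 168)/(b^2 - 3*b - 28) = (b^2 - 11*b + 24)/(b + 4)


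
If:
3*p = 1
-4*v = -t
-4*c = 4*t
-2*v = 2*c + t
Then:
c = 0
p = 1/3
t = 0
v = 0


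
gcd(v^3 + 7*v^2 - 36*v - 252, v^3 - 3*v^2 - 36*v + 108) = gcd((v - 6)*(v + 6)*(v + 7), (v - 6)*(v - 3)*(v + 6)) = v^2 - 36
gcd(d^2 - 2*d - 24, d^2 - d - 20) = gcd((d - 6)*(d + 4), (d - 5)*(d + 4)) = d + 4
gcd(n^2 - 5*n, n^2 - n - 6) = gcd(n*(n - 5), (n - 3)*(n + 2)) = 1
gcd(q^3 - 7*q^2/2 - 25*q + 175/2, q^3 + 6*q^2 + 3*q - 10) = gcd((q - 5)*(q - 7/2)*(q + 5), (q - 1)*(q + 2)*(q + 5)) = q + 5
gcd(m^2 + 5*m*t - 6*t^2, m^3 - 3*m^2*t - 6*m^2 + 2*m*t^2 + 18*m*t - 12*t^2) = -m + t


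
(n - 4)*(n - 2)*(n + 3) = n^3 - 3*n^2 - 10*n + 24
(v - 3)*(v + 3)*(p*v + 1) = p*v^3 - 9*p*v + v^2 - 9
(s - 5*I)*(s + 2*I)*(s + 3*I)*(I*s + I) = I*s^4 + I*s^3 + 19*I*s^2 - 30*s + 19*I*s - 30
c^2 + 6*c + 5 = (c + 1)*(c + 5)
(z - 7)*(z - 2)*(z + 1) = z^3 - 8*z^2 + 5*z + 14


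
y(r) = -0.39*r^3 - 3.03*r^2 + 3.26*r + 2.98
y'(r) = -1.17*r^2 - 6.06*r + 3.26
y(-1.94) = -11.90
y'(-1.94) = 10.61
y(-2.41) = -17.02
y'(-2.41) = 11.07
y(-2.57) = -18.79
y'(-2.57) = 11.11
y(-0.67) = -0.45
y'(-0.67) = 6.79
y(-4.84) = -39.56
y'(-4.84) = 5.18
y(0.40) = 3.77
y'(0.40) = 0.65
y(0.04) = 3.11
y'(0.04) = 3.02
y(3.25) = -31.82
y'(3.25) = -28.79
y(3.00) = -25.04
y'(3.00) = -25.45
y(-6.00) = -41.42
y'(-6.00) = -2.50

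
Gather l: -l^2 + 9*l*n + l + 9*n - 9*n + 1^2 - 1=-l^2 + l*(9*n + 1)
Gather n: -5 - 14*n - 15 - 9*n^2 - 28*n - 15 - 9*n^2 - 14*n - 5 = -18*n^2 - 56*n - 40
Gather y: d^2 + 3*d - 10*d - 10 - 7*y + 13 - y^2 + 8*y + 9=d^2 - 7*d - y^2 + y + 12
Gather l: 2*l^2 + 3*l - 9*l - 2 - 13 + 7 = 2*l^2 - 6*l - 8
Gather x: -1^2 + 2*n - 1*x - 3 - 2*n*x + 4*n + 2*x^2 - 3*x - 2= 6*n + 2*x^2 + x*(-2*n - 4) - 6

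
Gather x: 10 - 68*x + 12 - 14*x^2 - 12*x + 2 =-14*x^2 - 80*x + 24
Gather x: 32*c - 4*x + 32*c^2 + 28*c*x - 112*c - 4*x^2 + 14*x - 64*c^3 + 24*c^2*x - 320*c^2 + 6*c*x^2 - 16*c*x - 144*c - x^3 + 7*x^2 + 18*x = -64*c^3 - 288*c^2 - 224*c - x^3 + x^2*(6*c + 3) + x*(24*c^2 + 12*c + 28)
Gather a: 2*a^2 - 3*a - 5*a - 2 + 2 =2*a^2 - 8*a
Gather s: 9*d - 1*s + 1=9*d - s + 1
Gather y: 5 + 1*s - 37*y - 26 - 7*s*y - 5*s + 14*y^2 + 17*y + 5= -4*s + 14*y^2 + y*(-7*s - 20) - 16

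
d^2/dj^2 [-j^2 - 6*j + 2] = -2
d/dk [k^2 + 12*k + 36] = 2*k + 12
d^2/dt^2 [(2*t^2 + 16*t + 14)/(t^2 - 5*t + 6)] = 4*(13*t^3 + 3*t^2 - 249*t + 409)/(t^6 - 15*t^5 + 93*t^4 - 305*t^3 + 558*t^2 - 540*t + 216)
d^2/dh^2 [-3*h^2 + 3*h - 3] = -6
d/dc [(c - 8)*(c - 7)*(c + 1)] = 3*c^2 - 28*c + 41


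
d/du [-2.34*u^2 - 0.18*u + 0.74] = -4.68*u - 0.18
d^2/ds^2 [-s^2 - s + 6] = -2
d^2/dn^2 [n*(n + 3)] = 2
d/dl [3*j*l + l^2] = 3*j + 2*l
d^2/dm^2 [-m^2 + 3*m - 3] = -2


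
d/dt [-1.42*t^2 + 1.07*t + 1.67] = 1.07 - 2.84*t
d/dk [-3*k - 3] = -3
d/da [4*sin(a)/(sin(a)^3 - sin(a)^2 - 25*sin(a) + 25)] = 4*(-2*sin(a)^3 + sin(a)^2 + 25)*cos(a)/(sin(a)^3 - sin(a)^2 - 25*sin(a) + 25)^2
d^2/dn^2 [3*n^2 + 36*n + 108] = 6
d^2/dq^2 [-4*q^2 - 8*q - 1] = -8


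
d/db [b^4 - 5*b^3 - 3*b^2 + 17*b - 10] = 4*b^3 - 15*b^2 - 6*b + 17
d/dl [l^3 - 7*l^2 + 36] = l*(3*l - 14)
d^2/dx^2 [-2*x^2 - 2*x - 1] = -4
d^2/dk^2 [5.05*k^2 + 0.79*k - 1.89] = 10.1000000000000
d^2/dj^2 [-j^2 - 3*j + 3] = -2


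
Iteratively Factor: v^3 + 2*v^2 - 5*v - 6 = (v + 1)*(v^2 + v - 6) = (v - 2)*(v + 1)*(v + 3)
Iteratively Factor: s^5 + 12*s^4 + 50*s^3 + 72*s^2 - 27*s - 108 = (s - 1)*(s^4 + 13*s^3 + 63*s^2 + 135*s + 108) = (s - 1)*(s + 4)*(s^3 + 9*s^2 + 27*s + 27) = (s - 1)*(s + 3)*(s + 4)*(s^2 + 6*s + 9) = (s - 1)*(s + 3)^2*(s + 4)*(s + 3)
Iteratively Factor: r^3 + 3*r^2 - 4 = (r + 2)*(r^2 + r - 2) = (r - 1)*(r + 2)*(r + 2)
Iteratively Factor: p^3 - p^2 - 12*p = (p - 4)*(p^2 + 3*p) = p*(p - 4)*(p + 3)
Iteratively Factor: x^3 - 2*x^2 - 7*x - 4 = (x - 4)*(x^2 + 2*x + 1) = (x - 4)*(x + 1)*(x + 1)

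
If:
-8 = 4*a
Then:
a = -2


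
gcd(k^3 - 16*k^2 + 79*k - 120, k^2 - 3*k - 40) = k - 8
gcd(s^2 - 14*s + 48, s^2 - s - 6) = 1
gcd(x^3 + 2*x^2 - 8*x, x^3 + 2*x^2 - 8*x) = x^3 + 2*x^2 - 8*x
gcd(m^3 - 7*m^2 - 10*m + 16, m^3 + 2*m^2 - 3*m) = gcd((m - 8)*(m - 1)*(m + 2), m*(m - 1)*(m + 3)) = m - 1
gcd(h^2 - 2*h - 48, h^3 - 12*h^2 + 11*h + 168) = h - 8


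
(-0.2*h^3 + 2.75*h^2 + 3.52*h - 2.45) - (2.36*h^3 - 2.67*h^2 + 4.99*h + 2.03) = -2.56*h^3 + 5.42*h^2 - 1.47*h - 4.48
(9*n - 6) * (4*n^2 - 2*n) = 36*n^3 - 42*n^2 + 12*n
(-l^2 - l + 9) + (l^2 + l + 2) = 11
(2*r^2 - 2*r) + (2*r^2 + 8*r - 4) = 4*r^2 + 6*r - 4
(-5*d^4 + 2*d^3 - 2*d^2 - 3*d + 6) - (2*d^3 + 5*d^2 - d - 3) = -5*d^4 - 7*d^2 - 2*d + 9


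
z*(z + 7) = z^2 + 7*z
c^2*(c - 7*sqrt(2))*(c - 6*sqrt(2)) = c^4 - 13*sqrt(2)*c^3 + 84*c^2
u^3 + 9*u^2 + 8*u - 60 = (u - 2)*(u + 5)*(u + 6)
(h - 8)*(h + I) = h^2 - 8*h + I*h - 8*I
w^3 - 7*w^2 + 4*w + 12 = (w - 6)*(w - 2)*(w + 1)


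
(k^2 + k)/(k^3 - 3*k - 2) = k/(k^2 - k - 2)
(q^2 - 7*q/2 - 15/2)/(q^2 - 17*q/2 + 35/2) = (2*q + 3)/(2*q - 7)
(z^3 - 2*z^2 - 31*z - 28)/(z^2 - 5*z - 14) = (z^2 + 5*z + 4)/(z + 2)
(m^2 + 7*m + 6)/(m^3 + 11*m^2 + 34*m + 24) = 1/(m + 4)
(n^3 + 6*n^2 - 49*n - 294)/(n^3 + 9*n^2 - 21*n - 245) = (n^2 - n - 42)/(n^2 + 2*n - 35)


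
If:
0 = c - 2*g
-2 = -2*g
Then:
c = 2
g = 1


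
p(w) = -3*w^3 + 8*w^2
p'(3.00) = -33.00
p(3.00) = -9.00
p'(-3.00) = -129.00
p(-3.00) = 153.00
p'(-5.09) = -314.61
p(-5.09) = 602.88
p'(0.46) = 5.46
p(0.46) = 1.40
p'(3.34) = -46.96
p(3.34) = -22.53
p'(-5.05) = -310.32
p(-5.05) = 590.38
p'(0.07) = 1.08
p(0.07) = 0.04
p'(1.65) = 1.90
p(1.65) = 8.30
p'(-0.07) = -1.16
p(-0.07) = 0.04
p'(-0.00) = 0.00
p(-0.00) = 0.00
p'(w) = -9*w^2 + 16*w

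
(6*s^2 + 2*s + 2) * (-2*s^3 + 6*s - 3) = -12*s^5 - 4*s^4 + 32*s^3 - 6*s^2 + 6*s - 6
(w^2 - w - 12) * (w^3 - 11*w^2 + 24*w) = w^5 - 12*w^4 + 23*w^3 + 108*w^2 - 288*w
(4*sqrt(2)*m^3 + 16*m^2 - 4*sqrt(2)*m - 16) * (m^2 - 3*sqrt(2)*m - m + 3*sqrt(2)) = 4*sqrt(2)*m^5 - 8*m^4 - 4*sqrt(2)*m^4 - 52*sqrt(2)*m^3 + 8*m^3 + 8*m^2 + 52*sqrt(2)*m^2 - 8*m + 48*sqrt(2)*m - 48*sqrt(2)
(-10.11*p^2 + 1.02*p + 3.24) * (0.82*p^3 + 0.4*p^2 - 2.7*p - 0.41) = -8.2902*p^5 - 3.2076*p^4 + 30.3618*p^3 + 2.6871*p^2 - 9.1662*p - 1.3284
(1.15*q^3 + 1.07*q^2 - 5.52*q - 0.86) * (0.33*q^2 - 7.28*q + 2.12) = 0.3795*q^5 - 8.0189*q^4 - 7.1732*q^3 + 42.1702*q^2 - 5.4416*q - 1.8232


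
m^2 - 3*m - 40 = (m - 8)*(m + 5)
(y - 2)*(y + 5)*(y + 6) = y^3 + 9*y^2 + 8*y - 60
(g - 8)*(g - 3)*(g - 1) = g^3 - 12*g^2 + 35*g - 24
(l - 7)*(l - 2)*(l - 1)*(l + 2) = l^4 - 8*l^3 + 3*l^2 + 32*l - 28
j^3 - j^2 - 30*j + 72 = (j - 4)*(j - 3)*(j + 6)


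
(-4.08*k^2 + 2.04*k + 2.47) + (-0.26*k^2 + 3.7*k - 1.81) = -4.34*k^2 + 5.74*k + 0.66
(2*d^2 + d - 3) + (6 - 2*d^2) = d + 3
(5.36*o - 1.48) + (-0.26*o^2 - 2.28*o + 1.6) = -0.26*o^2 + 3.08*o + 0.12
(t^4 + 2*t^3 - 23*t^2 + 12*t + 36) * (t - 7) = t^5 - 5*t^4 - 37*t^3 + 173*t^2 - 48*t - 252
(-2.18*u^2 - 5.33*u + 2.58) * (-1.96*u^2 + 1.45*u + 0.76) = 4.2728*u^4 + 7.2858*u^3 - 14.4421*u^2 - 0.3098*u + 1.9608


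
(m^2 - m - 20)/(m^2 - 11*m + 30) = (m + 4)/(m - 6)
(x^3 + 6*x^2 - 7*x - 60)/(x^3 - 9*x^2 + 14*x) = (x^3 + 6*x^2 - 7*x - 60)/(x*(x^2 - 9*x + 14))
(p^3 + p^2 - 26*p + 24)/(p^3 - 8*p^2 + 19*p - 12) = (p + 6)/(p - 3)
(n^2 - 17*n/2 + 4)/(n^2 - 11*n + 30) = (n^2 - 17*n/2 + 4)/(n^2 - 11*n + 30)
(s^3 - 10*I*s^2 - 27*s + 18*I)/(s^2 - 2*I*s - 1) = (s^2 - 9*I*s - 18)/(s - I)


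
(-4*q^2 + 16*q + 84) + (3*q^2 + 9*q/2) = -q^2 + 41*q/2 + 84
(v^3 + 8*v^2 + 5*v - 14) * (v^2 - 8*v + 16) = v^5 - 43*v^3 + 74*v^2 + 192*v - 224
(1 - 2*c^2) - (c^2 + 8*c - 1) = -3*c^2 - 8*c + 2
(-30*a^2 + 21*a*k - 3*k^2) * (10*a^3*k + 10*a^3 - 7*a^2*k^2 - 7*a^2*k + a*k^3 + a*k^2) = -300*a^5*k - 300*a^5 + 420*a^4*k^2 + 420*a^4*k - 207*a^3*k^3 - 207*a^3*k^2 + 42*a^2*k^4 + 42*a^2*k^3 - 3*a*k^5 - 3*a*k^4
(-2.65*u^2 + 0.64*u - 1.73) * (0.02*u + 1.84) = -0.053*u^3 - 4.8632*u^2 + 1.143*u - 3.1832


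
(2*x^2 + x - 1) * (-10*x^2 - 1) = -20*x^4 - 10*x^3 + 8*x^2 - x + 1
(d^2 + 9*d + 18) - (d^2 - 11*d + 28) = 20*d - 10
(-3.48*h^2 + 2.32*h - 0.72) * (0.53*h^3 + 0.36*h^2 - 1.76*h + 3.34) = -1.8444*h^5 - 0.0231999999999999*h^4 + 6.5784*h^3 - 15.9656*h^2 + 9.016*h - 2.4048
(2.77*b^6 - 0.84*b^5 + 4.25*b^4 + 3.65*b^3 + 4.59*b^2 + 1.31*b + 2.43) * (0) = 0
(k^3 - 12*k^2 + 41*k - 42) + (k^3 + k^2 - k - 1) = 2*k^3 - 11*k^2 + 40*k - 43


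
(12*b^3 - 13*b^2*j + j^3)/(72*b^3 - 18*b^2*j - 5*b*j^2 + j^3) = (b - j)/(6*b - j)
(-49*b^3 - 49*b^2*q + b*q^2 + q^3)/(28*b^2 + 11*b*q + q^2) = (-7*b^2 - 6*b*q + q^2)/(4*b + q)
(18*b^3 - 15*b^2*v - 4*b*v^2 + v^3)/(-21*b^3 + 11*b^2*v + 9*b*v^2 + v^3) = (-6*b + v)/(7*b + v)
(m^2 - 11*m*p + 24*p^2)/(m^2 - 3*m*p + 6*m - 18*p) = (m - 8*p)/(m + 6)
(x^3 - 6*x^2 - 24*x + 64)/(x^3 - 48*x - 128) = (x - 2)/(x + 4)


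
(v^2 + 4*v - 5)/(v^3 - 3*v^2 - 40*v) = (v - 1)/(v*(v - 8))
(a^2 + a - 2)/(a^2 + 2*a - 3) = (a + 2)/(a + 3)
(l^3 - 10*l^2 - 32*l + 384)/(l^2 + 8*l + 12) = (l^2 - 16*l + 64)/(l + 2)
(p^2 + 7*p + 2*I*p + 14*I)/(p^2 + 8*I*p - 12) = (p + 7)/(p + 6*I)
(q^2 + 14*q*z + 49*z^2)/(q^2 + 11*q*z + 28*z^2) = (q + 7*z)/(q + 4*z)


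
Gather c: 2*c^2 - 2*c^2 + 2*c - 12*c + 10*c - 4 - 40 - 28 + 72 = 0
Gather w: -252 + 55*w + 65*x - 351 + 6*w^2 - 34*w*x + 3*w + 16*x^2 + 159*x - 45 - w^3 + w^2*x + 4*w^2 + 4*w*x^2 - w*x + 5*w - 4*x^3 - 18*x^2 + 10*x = -w^3 + w^2*(x + 10) + w*(4*x^2 - 35*x + 63) - 4*x^3 - 2*x^2 + 234*x - 648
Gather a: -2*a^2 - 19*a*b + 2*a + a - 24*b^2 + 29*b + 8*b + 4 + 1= -2*a^2 + a*(3 - 19*b) - 24*b^2 + 37*b + 5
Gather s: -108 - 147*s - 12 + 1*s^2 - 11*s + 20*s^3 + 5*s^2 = 20*s^3 + 6*s^2 - 158*s - 120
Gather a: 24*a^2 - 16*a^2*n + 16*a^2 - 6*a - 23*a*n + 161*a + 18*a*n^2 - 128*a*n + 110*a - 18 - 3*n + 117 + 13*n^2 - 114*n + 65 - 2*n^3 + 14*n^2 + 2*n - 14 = a^2*(40 - 16*n) + a*(18*n^2 - 151*n + 265) - 2*n^3 + 27*n^2 - 115*n + 150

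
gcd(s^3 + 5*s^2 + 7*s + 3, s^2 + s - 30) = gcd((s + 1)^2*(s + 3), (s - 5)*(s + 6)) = 1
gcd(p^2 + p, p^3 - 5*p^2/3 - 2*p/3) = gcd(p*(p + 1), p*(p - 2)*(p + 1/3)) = p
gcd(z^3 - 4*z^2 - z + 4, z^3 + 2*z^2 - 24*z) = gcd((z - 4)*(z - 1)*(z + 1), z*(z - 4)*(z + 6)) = z - 4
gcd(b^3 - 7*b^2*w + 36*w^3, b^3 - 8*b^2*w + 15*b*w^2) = -b + 3*w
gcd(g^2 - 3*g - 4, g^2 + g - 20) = g - 4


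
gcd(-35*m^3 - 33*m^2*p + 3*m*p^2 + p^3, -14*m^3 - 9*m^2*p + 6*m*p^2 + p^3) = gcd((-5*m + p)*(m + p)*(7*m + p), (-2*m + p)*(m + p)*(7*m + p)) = 7*m^2 + 8*m*p + p^2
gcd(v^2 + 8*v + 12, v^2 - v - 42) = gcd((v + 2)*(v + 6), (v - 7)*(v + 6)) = v + 6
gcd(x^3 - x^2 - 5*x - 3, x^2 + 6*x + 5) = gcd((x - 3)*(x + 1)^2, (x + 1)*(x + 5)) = x + 1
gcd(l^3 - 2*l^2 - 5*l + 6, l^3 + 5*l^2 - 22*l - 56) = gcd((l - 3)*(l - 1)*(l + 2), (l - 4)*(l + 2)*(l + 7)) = l + 2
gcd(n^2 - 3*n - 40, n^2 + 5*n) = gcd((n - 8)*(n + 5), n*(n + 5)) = n + 5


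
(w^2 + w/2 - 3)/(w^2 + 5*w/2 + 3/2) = (2*w^2 + w - 6)/(2*w^2 + 5*w + 3)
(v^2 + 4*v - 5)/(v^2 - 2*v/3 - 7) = 3*(-v^2 - 4*v + 5)/(-3*v^2 + 2*v + 21)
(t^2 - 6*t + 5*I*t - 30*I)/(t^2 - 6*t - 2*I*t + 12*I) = (t + 5*I)/(t - 2*I)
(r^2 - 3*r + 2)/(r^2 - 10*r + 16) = (r - 1)/(r - 8)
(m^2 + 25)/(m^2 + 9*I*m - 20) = (m - 5*I)/(m + 4*I)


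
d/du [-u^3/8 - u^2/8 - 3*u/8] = -3*u^2/8 - u/4 - 3/8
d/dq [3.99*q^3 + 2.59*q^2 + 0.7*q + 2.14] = 11.97*q^2 + 5.18*q + 0.7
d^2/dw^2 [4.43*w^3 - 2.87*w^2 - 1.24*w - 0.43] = 26.58*w - 5.74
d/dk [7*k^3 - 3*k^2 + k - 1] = 21*k^2 - 6*k + 1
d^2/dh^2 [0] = 0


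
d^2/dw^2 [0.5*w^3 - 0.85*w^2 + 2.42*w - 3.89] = 3.0*w - 1.7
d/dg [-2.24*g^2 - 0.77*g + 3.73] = -4.48*g - 0.77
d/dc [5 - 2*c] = -2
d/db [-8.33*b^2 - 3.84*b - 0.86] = -16.66*b - 3.84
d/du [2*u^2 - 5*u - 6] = 4*u - 5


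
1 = 1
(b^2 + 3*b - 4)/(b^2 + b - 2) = (b + 4)/(b + 2)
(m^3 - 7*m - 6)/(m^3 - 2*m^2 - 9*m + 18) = (m^2 + 3*m + 2)/(m^2 + m - 6)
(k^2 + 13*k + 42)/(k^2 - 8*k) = (k^2 + 13*k + 42)/(k*(k - 8))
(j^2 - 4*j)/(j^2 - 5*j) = (j - 4)/(j - 5)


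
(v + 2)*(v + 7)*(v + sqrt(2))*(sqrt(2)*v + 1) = sqrt(2)*v^4 + 3*v^3 + 9*sqrt(2)*v^3 + 15*sqrt(2)*v^2 + 27*v^2 + 9*sqrt(2)*v + 42*v + 14*sqrt(2)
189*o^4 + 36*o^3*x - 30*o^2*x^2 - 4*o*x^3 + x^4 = (-7*o + x)*(-3*o + x)*(3*o + x)^2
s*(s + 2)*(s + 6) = s^3 + 8*s^2 + 12*s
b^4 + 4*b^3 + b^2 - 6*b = b*(b - 1)*(b + 2)*(b + 3)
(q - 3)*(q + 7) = q^2 + 4*q - 21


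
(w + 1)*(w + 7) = w^2 + 8*w + 7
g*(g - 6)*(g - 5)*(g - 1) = g^4 - 12*g^3 + 41*g^2 - 30*g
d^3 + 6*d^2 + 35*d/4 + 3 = (d + 1/2)*(d + 3/2)*(d + 4)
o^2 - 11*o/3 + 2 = (o - 3)*(o - 2/3)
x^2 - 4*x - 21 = (x - 7)*(x + 3)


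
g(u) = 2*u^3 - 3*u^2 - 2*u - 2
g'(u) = 6*u^2 - 6*u - 2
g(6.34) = 374.41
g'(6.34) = 201.13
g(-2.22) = -34.23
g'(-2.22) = 40.89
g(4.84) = 144.80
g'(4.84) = 109.51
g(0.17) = -2.42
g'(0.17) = -2.85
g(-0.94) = -4.43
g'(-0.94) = 8.94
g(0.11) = -2.25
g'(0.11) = -2.59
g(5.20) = 187.70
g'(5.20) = 129.04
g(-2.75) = -60.78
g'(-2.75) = 59.88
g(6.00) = 310.00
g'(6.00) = 178.00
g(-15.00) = -7397.00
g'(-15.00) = 1438.00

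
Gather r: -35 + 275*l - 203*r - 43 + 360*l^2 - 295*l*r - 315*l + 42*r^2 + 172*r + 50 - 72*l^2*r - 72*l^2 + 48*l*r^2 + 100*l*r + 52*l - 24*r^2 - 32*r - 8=288*l^2 + 12*l + r^2*(48*l + 18) + r*(-72*l^2 - 195*l - 63) - 36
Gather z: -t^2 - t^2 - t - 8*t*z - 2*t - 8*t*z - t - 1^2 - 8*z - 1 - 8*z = -2*t^2 - 4*t + z*(-16*t - 16) - 2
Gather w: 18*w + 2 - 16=18*w - 14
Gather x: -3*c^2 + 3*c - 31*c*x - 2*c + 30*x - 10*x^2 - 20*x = -3*c^2 + c - 10*x^2 + x*(10 - 31*c)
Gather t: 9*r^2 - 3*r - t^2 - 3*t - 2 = 9*r^2 - 3*r - t^2 - 3*t - 2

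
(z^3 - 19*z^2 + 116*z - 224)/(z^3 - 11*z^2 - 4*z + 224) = (z - 4)/(z + 4)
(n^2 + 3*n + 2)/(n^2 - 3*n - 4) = (n + 2)/(n - 4)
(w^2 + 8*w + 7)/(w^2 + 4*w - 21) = (w + 1)/(w - 3)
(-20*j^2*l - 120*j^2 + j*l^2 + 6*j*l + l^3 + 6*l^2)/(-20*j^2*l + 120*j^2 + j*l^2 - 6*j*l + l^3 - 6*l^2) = (l + 6)/(l - 6)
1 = 1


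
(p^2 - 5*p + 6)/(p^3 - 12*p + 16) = (p - 3)/(p^2 + 2*p - 8)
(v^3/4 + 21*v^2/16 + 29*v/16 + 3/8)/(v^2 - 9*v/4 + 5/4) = (4*v^3 + 21*v^2 + 29*v + 6)/(4*(4*v^2 - 9*v + 5))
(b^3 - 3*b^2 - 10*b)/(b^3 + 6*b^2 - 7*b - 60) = b*(b^2 - 3*b - 10)/(b^3 + 6*b^2 - 7*b - 60)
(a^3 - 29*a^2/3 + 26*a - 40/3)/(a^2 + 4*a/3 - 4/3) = (a^2 - 9*a + 20)/(a + 2)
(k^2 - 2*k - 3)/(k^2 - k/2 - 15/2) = 2*(k + 1)/(2*k + 5)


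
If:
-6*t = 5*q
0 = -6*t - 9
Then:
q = 9/5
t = -3/2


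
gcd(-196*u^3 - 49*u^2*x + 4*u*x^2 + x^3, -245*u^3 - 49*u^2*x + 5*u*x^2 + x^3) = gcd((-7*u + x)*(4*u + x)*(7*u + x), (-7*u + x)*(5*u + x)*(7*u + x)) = -49*u^2 + x^2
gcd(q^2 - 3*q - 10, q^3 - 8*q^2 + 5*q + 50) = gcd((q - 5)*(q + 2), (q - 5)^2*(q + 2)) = q^2 - 3*q - 10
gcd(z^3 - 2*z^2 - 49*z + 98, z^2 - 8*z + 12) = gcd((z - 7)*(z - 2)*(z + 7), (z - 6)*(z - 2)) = z - 2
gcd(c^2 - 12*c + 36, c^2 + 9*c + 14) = 1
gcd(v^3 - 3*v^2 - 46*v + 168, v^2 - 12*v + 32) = v - 4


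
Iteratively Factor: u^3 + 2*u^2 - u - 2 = (u + 2)*(u^2 - 1) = (u - 1)*(u + 2)*(u + 1)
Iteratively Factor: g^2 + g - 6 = (g + 3)*(g - 2)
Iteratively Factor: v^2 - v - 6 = (v - 3)*(v + 2)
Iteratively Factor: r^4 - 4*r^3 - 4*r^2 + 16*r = (r + 2)*(r^3 - 6*r^2 + 8*r) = (r - 4)*(r + 2)*(r^2 - 2*r) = r*(r - 4)*(r + 2)*(r - 2)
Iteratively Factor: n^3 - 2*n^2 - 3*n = (n - 3)*(n^2 + n) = n*(n - 3)*(n + 1)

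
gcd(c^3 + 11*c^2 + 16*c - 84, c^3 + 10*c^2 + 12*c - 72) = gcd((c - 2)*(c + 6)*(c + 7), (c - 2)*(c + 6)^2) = c^2 + 4*c - 12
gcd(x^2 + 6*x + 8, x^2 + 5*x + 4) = x + 4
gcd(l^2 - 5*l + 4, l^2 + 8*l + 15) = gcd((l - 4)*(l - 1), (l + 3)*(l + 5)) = 1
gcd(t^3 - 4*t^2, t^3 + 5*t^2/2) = t^2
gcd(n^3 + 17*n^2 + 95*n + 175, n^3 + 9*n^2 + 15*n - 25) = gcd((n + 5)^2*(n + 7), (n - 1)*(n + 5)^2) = n^2 + 10*n + 25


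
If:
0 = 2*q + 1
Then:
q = -1/2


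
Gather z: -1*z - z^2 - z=-z^2 - 2*z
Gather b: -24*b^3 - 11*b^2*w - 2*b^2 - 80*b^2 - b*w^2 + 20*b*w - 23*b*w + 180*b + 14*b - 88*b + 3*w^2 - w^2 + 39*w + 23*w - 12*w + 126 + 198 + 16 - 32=-24*b^3 + b^2*(-11*w - 82) + b*(-w^2 - 3*w + 106) + 2*w^2 + 50*w + 308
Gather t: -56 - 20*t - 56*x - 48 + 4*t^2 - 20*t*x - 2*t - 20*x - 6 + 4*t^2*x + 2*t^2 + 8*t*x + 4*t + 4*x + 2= t^2*(4*x + 6) + t*(-12*x - 18) - 72*x - 108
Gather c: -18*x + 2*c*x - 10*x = 2*c*x - 28*x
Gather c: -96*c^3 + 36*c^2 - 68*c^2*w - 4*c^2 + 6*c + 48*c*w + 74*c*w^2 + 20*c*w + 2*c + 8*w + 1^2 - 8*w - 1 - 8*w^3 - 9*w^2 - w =-96*c^3 + c^2*(32 - 68*w) + c*(74*w^2 + 68*w + 8) - 8*w^3 - 9*w^2 - w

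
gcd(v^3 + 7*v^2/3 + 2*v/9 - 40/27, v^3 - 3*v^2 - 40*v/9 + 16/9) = v + 4/3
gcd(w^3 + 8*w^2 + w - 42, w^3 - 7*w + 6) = w^2 + w - 6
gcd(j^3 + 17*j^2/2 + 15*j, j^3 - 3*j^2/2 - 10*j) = j^2 + 5*j/2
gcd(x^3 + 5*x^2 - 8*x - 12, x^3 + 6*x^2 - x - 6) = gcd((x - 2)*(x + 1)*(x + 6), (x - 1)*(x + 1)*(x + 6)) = x^2 + 7*x + 6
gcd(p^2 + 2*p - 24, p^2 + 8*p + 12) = p + 6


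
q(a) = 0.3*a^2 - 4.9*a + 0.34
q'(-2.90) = -6.64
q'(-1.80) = -5.98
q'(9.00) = 0.50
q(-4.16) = 25.92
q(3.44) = -12.97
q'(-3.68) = -7.11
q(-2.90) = 17.07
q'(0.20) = -4.78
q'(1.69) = -3.89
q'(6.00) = -1.30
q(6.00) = -18.26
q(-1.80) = 10.13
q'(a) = 0.6*a - 4.9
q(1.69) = -7.08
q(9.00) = -19.46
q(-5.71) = 38.10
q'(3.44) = -2.84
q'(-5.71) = -8.33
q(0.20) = -0.63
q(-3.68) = 22.43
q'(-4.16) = -7.40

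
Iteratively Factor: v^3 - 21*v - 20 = (v - 5)*(v^2 + 5*v + 4) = (v - 5)*(v + 4)*(v + 1)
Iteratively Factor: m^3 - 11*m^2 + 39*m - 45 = (m - 3)*(m^2 - 8*m + 15) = (m - 5)*(m - 3)*(m - 3)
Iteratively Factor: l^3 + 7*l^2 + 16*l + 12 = (l + 2)*(l^2 + 5*l + 6) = (l + 2)*(l + 3)*(l + 2)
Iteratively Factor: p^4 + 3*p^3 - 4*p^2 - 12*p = (p + 3)*(p^3 - 4*p) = p*(p + 3)*(p^2 - 4) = p*(p + 2)*(p + 3)*(p - 2)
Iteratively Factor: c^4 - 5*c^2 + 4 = (c - 1)*(c^3 + c^2 - 4*c - 4) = (c - 1)*(c + 1)*(c^2 - 4) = (c - 1)*(c + 1)*(c + 2)*(c - 2)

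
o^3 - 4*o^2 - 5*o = o*(o - 5)*(o + 1)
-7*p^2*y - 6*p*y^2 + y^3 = y*(-7*p + y)*(p + y)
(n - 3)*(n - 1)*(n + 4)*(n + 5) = n^4 + 5*n^3 - 13*n^2 - 53*n + 60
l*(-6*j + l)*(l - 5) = -6*j*l^2 + 30*j*l + l^3 - 5*l^2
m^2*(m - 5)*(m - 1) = m^4 - 6*m^3 + 5*m^2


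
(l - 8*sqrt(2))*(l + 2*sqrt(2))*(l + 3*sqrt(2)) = l^3 - 3*sqrt(2)*l^2 - 68*l - 96*sqrt(2)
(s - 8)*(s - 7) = s^2 - 15*s + 56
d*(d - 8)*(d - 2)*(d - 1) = d^4 - 11*d^3 + 26*d^2 - 16*d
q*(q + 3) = q^2 + 3*q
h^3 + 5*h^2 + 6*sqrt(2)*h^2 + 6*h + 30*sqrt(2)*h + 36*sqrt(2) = (h + 2)*(h + 3)*(h + 6*sqrt(2))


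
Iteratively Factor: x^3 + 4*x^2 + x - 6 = (x + 3)*(x^2 + x - 2) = (x - 1)*(x + 3)*(x + 2)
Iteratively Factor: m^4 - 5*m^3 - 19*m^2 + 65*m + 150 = (m + 3)*(m^3 - 8*m^2 + 5*m + 50) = (m - 5)*(m + 3)*(m^2 - 3*m - 10) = (m - 5)*(m + 2)*(m + 3)*(m - 5)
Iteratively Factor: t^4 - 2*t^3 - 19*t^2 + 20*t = (t)*(t^3 - 2*t^2 - 19*t + 20) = t*(t - 1)*(t^2 - t - 20) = t*(t - 5)*(t - 1)*(t + 4)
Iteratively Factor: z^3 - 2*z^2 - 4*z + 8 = (z + 2)*(z^2 - 4*z + 4) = (z - 2)*(z + 2)*(z - 2)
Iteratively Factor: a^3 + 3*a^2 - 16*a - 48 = (a + 4)*(a^2 - a - 12) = (a + 3)*(a + 4)*(a - 4)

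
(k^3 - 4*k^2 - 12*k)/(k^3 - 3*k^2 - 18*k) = (k + 2)/(k + 3)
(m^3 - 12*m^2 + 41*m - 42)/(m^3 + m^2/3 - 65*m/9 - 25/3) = 9*(m^2 - 9*m + 14)/(9*m^2 + 30*m + 25)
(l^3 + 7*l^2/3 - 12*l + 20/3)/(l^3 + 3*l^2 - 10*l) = (l - 2/3)/l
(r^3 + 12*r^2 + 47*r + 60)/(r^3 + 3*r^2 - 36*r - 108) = (r^2 + 9*r + 20)/(r^2 - 36)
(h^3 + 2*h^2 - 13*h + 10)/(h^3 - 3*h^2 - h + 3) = (h^2 + 3*h - 10)/(h^2 - 2*h - 3)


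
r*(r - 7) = r^2 - 7*r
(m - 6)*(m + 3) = m^2 - 3*m - 18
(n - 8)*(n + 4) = n^2 - 4*n - 32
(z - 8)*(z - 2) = z^2 - 10*z + 16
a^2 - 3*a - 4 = (a - 4)*(a + 1)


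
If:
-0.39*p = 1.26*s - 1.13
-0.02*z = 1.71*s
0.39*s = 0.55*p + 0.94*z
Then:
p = 2.84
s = 0.02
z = -1.65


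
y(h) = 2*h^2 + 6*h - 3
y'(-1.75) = -1.00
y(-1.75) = -7.38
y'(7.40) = 35.60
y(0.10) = -2.38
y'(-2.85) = -5.40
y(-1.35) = -7.46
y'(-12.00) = -42.00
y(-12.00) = 213.00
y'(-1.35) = 0.60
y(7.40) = 150.92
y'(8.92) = 41.68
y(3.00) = 33.00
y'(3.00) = 18.00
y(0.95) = 4.50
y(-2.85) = -3.86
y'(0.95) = 9.80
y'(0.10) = 6.40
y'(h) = 4*h + 6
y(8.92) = 209.65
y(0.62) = 1.49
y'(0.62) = 8.48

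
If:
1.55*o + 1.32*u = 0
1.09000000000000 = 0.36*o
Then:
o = 3.03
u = -3.56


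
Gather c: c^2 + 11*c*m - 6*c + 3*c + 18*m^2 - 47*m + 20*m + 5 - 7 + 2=c^2 + c*(11*m - 3) + 18*m^2 - 27*m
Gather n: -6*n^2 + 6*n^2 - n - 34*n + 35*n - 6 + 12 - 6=0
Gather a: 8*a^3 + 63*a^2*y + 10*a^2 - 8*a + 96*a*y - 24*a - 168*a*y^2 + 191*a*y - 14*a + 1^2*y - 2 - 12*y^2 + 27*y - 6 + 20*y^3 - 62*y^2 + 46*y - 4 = 8*a^3 + a^2*(63*y + 10) + a*(-168*y^2 + 287*y - 46) + 20*y^3 - 74*y^2 + 74*y - 12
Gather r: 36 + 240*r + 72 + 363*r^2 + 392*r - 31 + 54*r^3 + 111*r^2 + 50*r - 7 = 54*r^3 + 474*r^2 + 682*r + 70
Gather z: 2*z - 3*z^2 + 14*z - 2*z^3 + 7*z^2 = -2*z^3 + 4*z^2 + 16*z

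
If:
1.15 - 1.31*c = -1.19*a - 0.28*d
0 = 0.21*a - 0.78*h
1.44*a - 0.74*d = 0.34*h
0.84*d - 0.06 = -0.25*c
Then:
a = -0.09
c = 0.77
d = -0.16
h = -0.02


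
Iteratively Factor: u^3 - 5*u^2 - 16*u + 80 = (u - 5)*(u^2 - 16) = (u - 5)*(u - 4)*(u + 4)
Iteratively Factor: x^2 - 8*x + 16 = (x - 4)*(x - 4)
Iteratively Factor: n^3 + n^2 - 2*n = (n)*(n^2 + n - 2) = n*(n - 1)*(n + 2)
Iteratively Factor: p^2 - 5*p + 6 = (p - 3)*(p - 2)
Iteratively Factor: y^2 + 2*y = (y)*(y + 2)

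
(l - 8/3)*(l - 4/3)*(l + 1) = l^3 - 3*l^2 - 4*l/9 + 32/9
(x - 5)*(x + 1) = x^2 - 4*x - 5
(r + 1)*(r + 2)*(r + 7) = r^3 + 10*r^2 + 23*r + 14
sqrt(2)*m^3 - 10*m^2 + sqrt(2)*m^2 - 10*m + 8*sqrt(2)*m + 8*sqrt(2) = (m - 4*sqrt(2))*(m - sqrt(2))*(sqrt(2)*m + sqrt(2))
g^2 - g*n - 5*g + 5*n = (g - 5)*(g - n)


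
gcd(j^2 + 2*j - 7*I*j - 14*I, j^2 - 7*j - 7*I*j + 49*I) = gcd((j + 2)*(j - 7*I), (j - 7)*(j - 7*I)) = j - 7*I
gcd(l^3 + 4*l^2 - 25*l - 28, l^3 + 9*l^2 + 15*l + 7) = l^2 + 8*l + 7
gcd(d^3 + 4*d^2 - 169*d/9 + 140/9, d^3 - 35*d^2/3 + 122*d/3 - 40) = d - 5/3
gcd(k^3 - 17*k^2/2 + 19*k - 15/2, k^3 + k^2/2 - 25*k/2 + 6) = k^2 - 7*k/2 + 3/2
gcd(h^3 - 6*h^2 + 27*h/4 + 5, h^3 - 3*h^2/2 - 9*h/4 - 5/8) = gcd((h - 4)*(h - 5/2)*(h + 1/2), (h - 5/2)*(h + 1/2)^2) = h^2 - 2*h - 5/4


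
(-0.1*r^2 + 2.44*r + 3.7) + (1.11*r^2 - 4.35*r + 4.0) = 1.01*r^2 - 1.91*r + 7.7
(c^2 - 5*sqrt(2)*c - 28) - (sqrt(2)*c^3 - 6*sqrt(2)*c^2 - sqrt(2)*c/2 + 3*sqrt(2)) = -sqrt(2)*c^3 + c^2 + 6*sqrt(2)*c^2 - 9*sqrt(2)*c/2 - 28 - 3*sqrt(2)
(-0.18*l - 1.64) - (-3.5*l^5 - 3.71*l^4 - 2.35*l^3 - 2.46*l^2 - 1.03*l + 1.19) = 3.5*l^5 + 3.71*l^4 + 2.35*l^3 + 2.46*l^2 + 0.85*l - 2.83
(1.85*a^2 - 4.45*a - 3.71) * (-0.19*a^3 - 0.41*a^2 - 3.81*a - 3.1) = -0.3515*a^5 + 0.0870000000000001*a^4 - 4.5191*a^3 + 12.7406*a^2 + 27.9301*a + 11.501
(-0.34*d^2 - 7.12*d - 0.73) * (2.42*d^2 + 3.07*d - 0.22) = -0.8228*d^4 - 18.2742*d^3 - 23.5502*d^2 - 0.6747*d + 0.1606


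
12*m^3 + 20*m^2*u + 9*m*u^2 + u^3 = (m + u)*(2*m + u)*(6*m + u)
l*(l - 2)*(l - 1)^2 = l^4 - 4*l^3 + 5*l^2 - 2*l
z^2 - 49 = (z - 7)*(z + 7)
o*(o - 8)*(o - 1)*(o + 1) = o^4 - 8*o^3 - o^2 + 8*o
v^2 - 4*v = v*(v - 4)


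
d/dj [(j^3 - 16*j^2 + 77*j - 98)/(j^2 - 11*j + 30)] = (j^4 - 22*j^3 + 189*j^2 - 764*j + 1232)/(j^4 - 22*j^3 + 181*j^2 - 660*j + 900)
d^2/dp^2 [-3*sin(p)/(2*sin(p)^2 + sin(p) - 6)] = 6*(2*sin(p)^5 - sin(p)^4 + 32*sin(p)^3 + 3*sin(p)^2 - 18*sin(p) - 6)/((sin(p) + 2)^3*(2*sin(p) - 3)^3)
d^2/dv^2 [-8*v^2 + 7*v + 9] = -16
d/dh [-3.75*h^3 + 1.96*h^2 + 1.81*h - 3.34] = -11.25*h^2 + 3.92*h + 1.81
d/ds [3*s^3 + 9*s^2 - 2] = 9*s*(s + 2)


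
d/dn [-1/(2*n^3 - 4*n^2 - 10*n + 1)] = 2*(3*n^2 - 4*n - 5)/(2*n^3 - 4*n^2 - 10*n + 1)^2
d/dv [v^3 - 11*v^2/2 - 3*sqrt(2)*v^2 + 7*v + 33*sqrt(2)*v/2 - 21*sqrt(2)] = 3*v^2 - 11*v - 6*sqrt(2)*v + 7 + 33*sqrt(2)/2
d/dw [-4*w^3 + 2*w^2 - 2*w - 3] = -12*w^2 + 4*w - 2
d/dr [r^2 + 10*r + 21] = 2*r + 10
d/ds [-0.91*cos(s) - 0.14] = 0.91*sin(s)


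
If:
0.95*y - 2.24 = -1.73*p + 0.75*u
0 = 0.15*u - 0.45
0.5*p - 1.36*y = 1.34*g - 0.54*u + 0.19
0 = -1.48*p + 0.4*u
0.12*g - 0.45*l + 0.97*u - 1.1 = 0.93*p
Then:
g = -1.93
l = 1.83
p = 0.81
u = 3.00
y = 3.25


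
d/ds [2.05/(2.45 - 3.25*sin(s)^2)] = 0.630769230769231*sin(2*s)/(0.5*cos(2*s) + 0.253846153846154)^2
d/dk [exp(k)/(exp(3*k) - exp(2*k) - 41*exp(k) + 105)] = ((-3*exp(2*k) + 2*exp(k) + 41)*exp(k) + exp(3*k) - exp(2*k) - 41*exp(k) + 105)*exp(k)/(exp(3*k) - exp(2*k) - 41*exp(k) + 105)^2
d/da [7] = 0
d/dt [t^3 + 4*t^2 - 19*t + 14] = 3*t^2 + 8*t - 19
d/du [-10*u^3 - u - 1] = -30*u^2 - 1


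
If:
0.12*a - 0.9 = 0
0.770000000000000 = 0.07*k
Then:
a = 7.50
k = 11.00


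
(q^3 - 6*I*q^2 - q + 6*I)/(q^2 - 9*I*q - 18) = (q^2 - 1)/(q - 3*I)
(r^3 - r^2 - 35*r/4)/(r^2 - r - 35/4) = r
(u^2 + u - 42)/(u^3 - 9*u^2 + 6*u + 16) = (u^2 + u - 42)/(u^3 - 9*u^2 + 6*u + 16)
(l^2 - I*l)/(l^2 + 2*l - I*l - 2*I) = l/(l + 2)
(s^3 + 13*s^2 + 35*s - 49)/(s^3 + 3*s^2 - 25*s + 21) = (s + 7)/(s - 3)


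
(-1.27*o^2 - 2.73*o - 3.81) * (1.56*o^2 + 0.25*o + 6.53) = -1.9812*o^4 - 4.5763*o^3 - 14.9192*o^2 - 18.7794*o - 24.8793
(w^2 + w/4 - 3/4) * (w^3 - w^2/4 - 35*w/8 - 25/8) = w^5 - 83*w^3/16 - 129*w^2/32 + 5*w/2 + 75/32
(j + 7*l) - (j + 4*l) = 3*l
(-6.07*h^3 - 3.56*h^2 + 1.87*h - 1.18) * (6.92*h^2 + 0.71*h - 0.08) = -42.0044*h^5 - 28.9449*h^4 + 10.8984*h^3 - 6.5531*h^2 - 0.9874*h + 0.0944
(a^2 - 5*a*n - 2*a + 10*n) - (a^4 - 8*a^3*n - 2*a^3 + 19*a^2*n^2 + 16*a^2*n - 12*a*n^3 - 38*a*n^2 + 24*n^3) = -a^4 + 8*a^3*n + 2*a^3 - 19*a^2*n^2 - 16*a^2*n + a^2 + 12*a*n^3 + 38*a*n^2 - 5*a*n - 2*a - 24*n^3 + 10*n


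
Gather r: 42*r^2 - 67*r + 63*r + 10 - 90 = 42*r^2 - 4*r - 80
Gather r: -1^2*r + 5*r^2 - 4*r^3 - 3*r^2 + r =-4*r^3 + 2*r^2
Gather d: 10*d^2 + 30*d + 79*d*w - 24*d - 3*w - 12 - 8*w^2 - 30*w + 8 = 10*d^2 + d*(79*w + 6) - 8*w^2 - 33*w - 4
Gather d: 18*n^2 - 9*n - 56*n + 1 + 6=18*n^2 - 65*n + 7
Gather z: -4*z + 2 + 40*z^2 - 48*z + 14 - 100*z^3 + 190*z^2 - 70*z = -100*z^3 + 230*z^2 - 122*z + 16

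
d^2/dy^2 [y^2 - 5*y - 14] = 2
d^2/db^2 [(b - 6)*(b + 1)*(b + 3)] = 6*b - 4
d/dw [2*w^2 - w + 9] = 4*w - 1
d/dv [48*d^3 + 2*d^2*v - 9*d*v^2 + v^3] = 2*d^2 - 18*d*v + 3*v^2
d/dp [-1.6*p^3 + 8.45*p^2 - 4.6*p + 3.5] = -4.8*p^2 + 16.9*p - 4.6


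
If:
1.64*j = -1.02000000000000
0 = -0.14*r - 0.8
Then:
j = -0.62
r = -5.71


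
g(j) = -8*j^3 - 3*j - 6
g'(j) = -24*j^2 - 3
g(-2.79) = 176.11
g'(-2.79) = -189.82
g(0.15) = -6.48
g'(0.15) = -3.54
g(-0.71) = -1.01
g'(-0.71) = -15.10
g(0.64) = -10.02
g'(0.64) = -12.83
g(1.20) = -23.42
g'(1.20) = -37.56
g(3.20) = -277.74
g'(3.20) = -248.76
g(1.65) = -46.89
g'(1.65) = -68.34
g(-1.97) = 61.07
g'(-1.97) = -96.14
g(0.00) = -6.00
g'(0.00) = -3.00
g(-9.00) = 5853.00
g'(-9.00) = -1947.00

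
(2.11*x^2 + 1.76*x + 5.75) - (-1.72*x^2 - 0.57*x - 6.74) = 3.83*x^2 + 2.33*x + 12.49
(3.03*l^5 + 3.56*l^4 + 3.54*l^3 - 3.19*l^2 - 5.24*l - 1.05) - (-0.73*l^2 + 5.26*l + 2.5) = 3.03*l^5 + 3.56*l^4 + 3.54*l^3 - 2.46*l^2 - 10.5*l - 3.55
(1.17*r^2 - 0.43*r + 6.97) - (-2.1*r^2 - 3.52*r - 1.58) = 3.27*r^2 + 3.09*r + 8.55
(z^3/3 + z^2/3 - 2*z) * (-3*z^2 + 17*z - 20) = -z^5 + 14*z^4/3 + 5*z^3 - 122*z^2/3 + 40*z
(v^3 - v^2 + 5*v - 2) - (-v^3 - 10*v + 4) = 2*v^3 - v^2 + 15*v - 6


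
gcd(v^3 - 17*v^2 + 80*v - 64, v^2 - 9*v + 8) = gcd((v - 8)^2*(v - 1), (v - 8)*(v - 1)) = v^2 - 9*v + 8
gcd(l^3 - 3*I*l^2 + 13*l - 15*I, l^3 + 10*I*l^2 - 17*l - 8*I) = 1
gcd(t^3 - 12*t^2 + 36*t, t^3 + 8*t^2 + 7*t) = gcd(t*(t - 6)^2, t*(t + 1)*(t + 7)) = t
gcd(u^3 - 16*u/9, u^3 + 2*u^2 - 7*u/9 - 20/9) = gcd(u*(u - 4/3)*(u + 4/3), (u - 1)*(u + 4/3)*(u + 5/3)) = u + 4/3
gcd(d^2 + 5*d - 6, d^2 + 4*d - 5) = d - 1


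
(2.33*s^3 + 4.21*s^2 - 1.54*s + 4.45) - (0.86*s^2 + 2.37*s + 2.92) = 2.33*s^3 + 3.35*s^2 - 3.91*s + 1.53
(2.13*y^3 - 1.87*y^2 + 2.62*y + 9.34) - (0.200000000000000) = 2.13*y^3 - 1.87*y^2 + 2.62*y + 9.14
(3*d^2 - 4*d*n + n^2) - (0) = 3*d^2 - 4*d*n + n^2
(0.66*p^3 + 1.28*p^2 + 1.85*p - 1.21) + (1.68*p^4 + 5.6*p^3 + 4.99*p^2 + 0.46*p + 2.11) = 1.68*p^4 + 6.26*p^3 + 6.27*p^2 + 2.31*p + 0.9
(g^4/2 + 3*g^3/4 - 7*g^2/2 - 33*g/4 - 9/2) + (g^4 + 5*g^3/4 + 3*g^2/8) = 3*g^4/2 + 2*g^3 - 25*g^2/8 - 33*g/4 - 9/2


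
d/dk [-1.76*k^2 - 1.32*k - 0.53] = -3.52*k - 1.32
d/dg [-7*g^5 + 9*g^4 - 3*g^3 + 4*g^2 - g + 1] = -35*g^4 + 36*g^3 - 9*g^2 + 8*g - 1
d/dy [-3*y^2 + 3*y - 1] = 3 - 6*y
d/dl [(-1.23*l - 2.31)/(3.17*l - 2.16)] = (31.635015*l - 21.55572)/(3.17*l - 2.16)^3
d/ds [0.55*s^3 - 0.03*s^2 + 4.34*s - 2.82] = 1.65*s^2 - 0.06*s + 4.34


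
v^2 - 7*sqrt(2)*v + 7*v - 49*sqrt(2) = (v + 7)*(v - 7*sqrt(2))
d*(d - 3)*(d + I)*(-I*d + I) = -I*d^4 + d^3 + 4*I*d^3 - 4*d^2 - 3*I*d^2 + 3*d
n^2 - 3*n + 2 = (n - 2)*(n - 1)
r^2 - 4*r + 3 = (r - 3)*(r - 1)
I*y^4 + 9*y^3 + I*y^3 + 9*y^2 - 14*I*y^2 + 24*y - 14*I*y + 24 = (y - 6*I)*(y - 4*I)*(y + I)*(I*y + I)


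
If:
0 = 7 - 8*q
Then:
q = 7/8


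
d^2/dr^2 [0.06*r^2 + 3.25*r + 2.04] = 0.120000000000000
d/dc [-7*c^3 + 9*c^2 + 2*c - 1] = -21*c^2 + 18*c + 2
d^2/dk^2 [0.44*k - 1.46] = 0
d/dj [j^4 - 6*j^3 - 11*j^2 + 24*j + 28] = 4*j^3 - 18*j^2 - 22*j + 24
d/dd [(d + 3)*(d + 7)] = 2*d + 10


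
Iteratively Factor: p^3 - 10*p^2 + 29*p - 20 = (p - 1)*(p^2 - 9*p + 20) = (p - 5)*(p - 1)*(p - 4)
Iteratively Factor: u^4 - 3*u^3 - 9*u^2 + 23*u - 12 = (u - 1)*(u^3 - 2*u^2 - 11*u + 12) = (u - 1)*(u + 3)*(u^2 - 5*u + 4) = (u - 1)^2*(u + 3)*(u - 4)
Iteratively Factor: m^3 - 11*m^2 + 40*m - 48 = (m - 4)*(m^2 - 7*m + 12) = (m - 4)*(m - 3)*(m - 4)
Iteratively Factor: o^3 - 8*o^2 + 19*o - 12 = (o - 3)*(o^2 - 5*o + 4) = (o - 4)*(o - 3)*(o - 1)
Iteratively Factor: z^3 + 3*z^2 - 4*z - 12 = (z + 2)*(z^2 + z - 6) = (z - 2)*(z + 2)*(z + 3)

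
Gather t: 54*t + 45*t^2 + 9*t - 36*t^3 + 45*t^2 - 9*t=-36*t^3 + 90*t^2 + 54*t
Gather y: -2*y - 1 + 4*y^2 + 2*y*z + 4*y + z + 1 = 4*y^2 + y*(2*z + 2) + z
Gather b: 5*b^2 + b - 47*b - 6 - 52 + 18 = 5*b^2 - 46*b - 40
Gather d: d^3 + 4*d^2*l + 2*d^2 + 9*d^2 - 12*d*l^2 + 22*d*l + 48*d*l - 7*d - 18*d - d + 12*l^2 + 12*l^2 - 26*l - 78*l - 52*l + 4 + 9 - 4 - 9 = d^3 + d^2*(4*l + 11) + d*(-12*l^2 + 70*l - 26) + 24*l^2 - 156*l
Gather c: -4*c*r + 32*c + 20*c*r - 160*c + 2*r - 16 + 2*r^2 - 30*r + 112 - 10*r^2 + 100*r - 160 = c*(16*r - 128) - 8*r^2 + 72*r - 64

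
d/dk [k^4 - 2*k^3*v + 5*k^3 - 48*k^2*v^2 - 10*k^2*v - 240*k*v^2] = 4*k^3 - 6*k^2*v + 15*k^2 - 96*k*v^2 - 20*k*v - 240*v^2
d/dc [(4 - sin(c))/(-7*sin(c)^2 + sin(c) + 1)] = (-7*sin(c)^2 + 56*sin(c) - 5)*cos(c)/(-7*sin(c)^2 + sin(c) + 1)^2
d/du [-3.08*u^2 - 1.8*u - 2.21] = -6.16*u - 1.8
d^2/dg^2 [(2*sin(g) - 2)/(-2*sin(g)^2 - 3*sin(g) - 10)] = 2*(4*sin(g)^5 - 22*sin(g)^4 - 146*sin(g)^3 + 65*sin(g)^2 + 286*sin(g) + 38)/(3*sin(g) - cos(2*g) + 11)^3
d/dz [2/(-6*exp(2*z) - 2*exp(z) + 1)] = (24*exp(z) + 4)*exp(z)/(6*exp(2*z) + 2*exp(z) - 1)^2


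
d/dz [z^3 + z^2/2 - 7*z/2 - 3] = 3*z^2 + z - 7/2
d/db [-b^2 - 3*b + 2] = -2*b - 3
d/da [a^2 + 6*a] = 2*a + 6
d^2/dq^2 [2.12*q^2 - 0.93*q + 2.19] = 4.24000000000000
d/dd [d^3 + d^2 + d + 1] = 3*d^2 + 2*d + 1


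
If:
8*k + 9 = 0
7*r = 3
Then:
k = -9/8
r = 3/7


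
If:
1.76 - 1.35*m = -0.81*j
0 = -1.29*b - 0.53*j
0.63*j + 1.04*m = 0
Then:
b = 0.44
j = -1.08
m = 0.65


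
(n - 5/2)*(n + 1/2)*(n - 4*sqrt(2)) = n^3 - 4*sqrt(2)*n^2 - 2*n^2 - 5*n/4 + 8*sqrt(2)*n + 5*sqrt(2)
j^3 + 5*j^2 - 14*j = j*(j - 2)*(j + 7)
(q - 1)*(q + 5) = q^2 + 4*q - 5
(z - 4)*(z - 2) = z^2 - 6*z + 8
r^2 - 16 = (r - 4)*(r + 4)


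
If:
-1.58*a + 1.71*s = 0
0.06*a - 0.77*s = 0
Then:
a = 0.00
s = 0.00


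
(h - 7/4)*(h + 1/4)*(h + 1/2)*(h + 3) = h^4 + 2*h^3 - 67*h^2/16 - 121*h/32 - 21/32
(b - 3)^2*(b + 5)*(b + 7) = b^4 + 6*b^3 - 28*b^2 - 102*b + 315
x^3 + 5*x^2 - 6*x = x*(x - 1)*(x + 6)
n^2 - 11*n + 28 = (n - 7)*(n - 4)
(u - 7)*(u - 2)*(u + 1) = u^3 - 8*u^2 + 5*u + 14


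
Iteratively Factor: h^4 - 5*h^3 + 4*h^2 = (h)*(h^3 - 5*h^2 + 4*h) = h*(h - 1)*(h^2 - 4*h) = h*(h - 4)*(h - 1)*(h)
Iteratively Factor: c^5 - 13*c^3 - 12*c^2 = (c + 3)*(c^4 - 3*c^3 - 4*c^2) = (c - 4)*(c + 3)*(c^3 + c^2) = (c - 4)*(c + 1)*(c + 3)*(c^2) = c*(c - 4)*(c + 1)*(c + 3)*(c)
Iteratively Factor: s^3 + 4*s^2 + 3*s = (s + 1)*(s^2 + 3*s) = (s + 1)*(s + 3)*(s)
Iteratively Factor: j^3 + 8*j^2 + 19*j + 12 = (j + 4)*(j^2 + 4*j + 3) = (j + 1)*(j + 4)*(j + 3)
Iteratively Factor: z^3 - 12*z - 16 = (z + 2)*(z^2 - 2*z - 8) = (z + 2)^2*(z - 4)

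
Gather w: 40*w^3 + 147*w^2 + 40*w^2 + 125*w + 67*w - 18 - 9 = 40*w^3 + 187*w^2 + 192*w - 27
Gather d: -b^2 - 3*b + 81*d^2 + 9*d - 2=-b^2 - 3*b + 81*d^2 + 9*d - 2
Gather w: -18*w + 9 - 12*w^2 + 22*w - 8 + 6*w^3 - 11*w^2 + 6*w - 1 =6*w^3 - 23*w^2 + 10*w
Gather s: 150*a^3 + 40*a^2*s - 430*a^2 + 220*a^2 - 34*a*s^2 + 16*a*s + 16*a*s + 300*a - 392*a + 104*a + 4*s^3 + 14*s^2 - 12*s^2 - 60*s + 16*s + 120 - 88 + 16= 150*a^3 - 210*a^2 + 12*a + 4*s^3 + s^2*(2 - 34*a) + s*(40*a^2 + 32*a - 44) + 48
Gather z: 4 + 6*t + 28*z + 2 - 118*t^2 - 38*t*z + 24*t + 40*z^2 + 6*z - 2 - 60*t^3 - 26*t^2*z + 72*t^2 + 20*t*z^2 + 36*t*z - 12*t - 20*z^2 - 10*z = -60*t^3 - 46*t^2 + 18*t + z^2*(20*t + 20) + z*(-26*t^2 - 2*t + 24) + 4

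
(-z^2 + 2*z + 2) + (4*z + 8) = -z^2 + 6*z + 10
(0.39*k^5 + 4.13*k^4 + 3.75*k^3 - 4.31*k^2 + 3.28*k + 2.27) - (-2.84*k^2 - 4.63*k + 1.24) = 0.39*k^5 + 4.13*k^4 + 3.75*k^3 - 1.47*k^2 + 7.91*k + 1.03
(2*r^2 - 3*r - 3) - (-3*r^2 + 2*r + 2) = 5*r^2 - 5*r - 5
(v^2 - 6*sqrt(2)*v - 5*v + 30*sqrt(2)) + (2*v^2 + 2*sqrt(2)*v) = 3*v^2 - 4*sqrt(2)*v - 5*v + 30*sqrt(2)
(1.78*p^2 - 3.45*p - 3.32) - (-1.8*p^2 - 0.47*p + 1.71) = 3.58*p^2 - 2.98*p - 5.03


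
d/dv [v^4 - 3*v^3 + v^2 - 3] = v*(4*v^2 - 9*v + 2)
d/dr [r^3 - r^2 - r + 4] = 3*r^2 - 2*r - 1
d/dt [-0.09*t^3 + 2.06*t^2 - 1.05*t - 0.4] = -0.27*t^2 + 4.12*t - 1.05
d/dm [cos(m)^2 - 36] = -sin(2*m)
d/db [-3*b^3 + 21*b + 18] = 21 - 9*b^2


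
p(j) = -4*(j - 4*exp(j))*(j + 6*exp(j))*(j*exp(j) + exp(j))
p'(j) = -4*(1 - 4*exp(j))*(j + 6*exp(j))*(j*exp(j) + exp(j)) - 4*(j - 4*exp(j))*(j + 6*exp(j))*(j*exp(j) + 2*exp(j)) - 4*(j - 4*exp(j))*(j*exp(j) + exp(j))*(6*exp(j) + 1) = 4*(-j^3 - 4*j^2*exp(j) - 4*j^2 + 72*j*exp(2*j) - 8*j*exp(j) - 2*j + 96*exp(2*j) - 2*exp(j))*exp(j)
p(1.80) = 57818.87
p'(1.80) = 194957.20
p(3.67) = 26891424.96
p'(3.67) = 86600667.48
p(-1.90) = 1.35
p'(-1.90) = -2.92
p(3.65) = 25213756.76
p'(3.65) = 81223355.38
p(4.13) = 117708102.91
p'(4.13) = 376598964.55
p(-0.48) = 12.30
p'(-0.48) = 60.00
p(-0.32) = 25.71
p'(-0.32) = 112.83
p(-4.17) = 3.38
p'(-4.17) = 0.66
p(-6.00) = 1.78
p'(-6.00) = 0.83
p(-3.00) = 3.44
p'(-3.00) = -0.80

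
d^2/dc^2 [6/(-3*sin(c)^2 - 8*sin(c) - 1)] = 12*(18*sin(c)^4 + 36*sin(c)^3 - sin(c)^2 - 76*sin(c) - 61)/(3*sin(c)^2 + 8*sin(c) + 1)^3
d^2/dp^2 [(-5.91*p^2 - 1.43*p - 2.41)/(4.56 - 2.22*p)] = (298.487592 - 1.4210854715202e-14*p^2)/(10.941048*p^3 - 67.420512*p^2 + 138.485376*p - 94.818816)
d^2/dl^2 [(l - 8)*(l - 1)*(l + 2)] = 6*l - 14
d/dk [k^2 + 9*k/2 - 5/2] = 2*k + 9/2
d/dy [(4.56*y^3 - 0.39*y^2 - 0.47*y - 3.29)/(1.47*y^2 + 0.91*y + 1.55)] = (6.7032*y^4 + 8.2992*y^3 + 21.54*y^2 + 8.4636*y + 2.2654)/(2.1609*y^4 + 2.6754*y^3 + 5.3851*y^2 + 2.821*y + 2.4025)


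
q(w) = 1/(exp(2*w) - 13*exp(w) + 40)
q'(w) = (-2*exp(2*w) + 13*exp(w))/(exp(2*w) - 13*exp(w) + 40)^2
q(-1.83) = 0.03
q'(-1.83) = 0.00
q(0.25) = 0.04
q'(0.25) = 0.02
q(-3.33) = 0.03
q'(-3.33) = 0.00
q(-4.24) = 0.03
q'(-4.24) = 0.00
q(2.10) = 1.90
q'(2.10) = -98.31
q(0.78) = 0.06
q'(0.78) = 0.07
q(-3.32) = 0.03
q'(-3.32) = 0.00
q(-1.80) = 0.03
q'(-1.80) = 0.00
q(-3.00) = 0.03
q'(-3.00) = 0.00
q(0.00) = 0.04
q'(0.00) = 0.01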